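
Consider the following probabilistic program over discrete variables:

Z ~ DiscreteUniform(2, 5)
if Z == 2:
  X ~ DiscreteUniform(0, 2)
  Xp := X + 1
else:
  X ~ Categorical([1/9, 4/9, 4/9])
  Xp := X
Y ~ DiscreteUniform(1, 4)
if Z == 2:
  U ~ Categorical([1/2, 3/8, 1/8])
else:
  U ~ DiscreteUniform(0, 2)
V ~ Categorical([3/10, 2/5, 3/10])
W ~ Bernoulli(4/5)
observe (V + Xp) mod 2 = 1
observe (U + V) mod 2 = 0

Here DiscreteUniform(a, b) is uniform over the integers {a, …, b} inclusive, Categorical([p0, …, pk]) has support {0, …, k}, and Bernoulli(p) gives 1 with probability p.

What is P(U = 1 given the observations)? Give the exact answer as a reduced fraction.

Enumerate traces; 216 have nonzero weight after conditioning:
  (Z=2, X=0, Y=1, U=0, V=0, W=0) weight 1/1600
  (Z=2, X=0, Y=1, U=0, V=0, W=1) weight 1/400
  (Z=2, X=0, Y=1, U=0, V=2, W=0) weight 1/1600
  (Z=2, X=0, Y=1, U=0, V=2, W=1) weight 1/400
  (Z=2, X=0, Y=1, U=2, V=0, W=0) weight 1/6400
  (Z=2, X=0, Y=1, U=2, V=0, W=1) weight 1/1600
  (Z=2, X=0, Y=1, U=2, V=2, W=0) weight 1/6400
  (Z=2, X=0, Y=1, U=2, V=2, W=1) weight 1/1600
  (Z=2, X=1, Y=1, U=1, V=1, W=0) weight 1/1600
  … 207 more
Group by U:
  weight(U=0) = 7/60
  weight(U=1) = 49/720
  weight(U=2) = 19/240
Total weight = 7/60 + 49/720 + 19/240 = 19/72
P(U=0 | obs) = 7/60 / 19/72 = 42/95
P(U=1 | obs) = 49/720 / 19/72 = 49/190
P(U=2 | obs) = 19/240 / 19/72 = 3/10

P(U = 1 | obs) = 49/190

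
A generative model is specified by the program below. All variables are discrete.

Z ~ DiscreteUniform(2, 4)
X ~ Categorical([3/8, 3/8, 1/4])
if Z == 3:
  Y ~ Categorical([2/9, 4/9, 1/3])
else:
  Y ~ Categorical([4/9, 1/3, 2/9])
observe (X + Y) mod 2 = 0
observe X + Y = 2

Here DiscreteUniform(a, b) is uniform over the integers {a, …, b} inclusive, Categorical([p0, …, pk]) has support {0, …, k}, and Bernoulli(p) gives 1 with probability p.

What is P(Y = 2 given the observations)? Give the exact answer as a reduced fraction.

P(Y = 2 | obs) = 21/71

Enumerate traces; 9 have nonzero weight after conditioning:
  (Z=2, X=0, Y=2) weight 1/36
  (Z=2, X=1, Y=1) weight 1/24
  (Z=2, X=2, Y=0) weight 1/27
  (Z=3, X=0, Y=2) weight 1/24
  (Z=3, X=1, Y=1) weight 1/18
  (Z=3, X=2, Y=0) weight 1/54
  (Z=4, X=0, Y=2) weight 1/36
  (Z=4, X=1, Y=1) weight 1/24
  … 1 more
Group by Y:
  weight(Y=0) = 5/54
  weight(Y=1) = 5/36
  weight(Y=2) = 7/72
Total weight = 5/54 + 5/36 + 7/72 = 71/216
P(Y=0 | obs) = 5/54 / 71/216 = 20/71
P(Y=1 | obs) = 5/36 / 71/216 = 30/71
P(Y=2 | obs) = 7/72 / 71/216 = 21/71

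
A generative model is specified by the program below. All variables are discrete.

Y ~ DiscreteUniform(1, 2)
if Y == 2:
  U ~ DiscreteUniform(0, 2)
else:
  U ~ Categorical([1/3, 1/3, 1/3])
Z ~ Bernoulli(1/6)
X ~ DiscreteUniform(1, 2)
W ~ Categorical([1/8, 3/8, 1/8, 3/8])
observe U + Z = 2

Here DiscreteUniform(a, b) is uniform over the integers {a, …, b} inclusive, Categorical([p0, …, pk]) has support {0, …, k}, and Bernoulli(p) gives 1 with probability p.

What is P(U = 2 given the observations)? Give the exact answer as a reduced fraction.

P(U = 2 | obs) = 5/6

Enumerate traces; 32 have nonzero weight after conditioning:
  (Y=1, U=1, Z=1, X=1, W=0) weight 1/576
  (Y=1, U=1, Z=1, X=1, W=1) weight 1/192
  (Y=1, U=1, Z=1, X=1, W=2) weight 1/576
  (Y=1, U=1, Z=1, X=1, W=3) weight 1/192
  (Y=1, U=1, Z=1, X=2, W=0) weight 1/576
  (Y=1, U=1, Z=1, X=2, W=1) weight 1/192
  (Y=1, U=1, Z=1, X=2, W=2) weight 1/576
  (Y=1, U=1, Z=1, X=2, W=3) weight 1/192
  (Y=1, U=2, Z=0, X=1, W=0) weight 5/576
  … 23 more
Group by U:
  weight(U=1) = 1/18
  weight(U=2) = 5/18
Total weight = 1/18 + 5/18 = 1/3
P(U=1 | obs) = 1/18 / 1/3 = 1/6
P(U=2 | obs) = 5/18 / 1/3 = 5/6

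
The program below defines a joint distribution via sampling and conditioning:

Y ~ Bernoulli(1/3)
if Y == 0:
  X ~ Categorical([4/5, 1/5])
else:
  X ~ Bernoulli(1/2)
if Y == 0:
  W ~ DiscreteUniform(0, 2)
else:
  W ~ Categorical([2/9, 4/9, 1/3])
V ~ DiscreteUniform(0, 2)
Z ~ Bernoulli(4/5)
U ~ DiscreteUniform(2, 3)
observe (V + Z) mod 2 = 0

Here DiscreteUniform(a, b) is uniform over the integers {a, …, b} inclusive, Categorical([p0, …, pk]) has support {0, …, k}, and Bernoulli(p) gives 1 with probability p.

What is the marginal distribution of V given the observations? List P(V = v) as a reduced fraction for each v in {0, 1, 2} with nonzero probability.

Enumerate traces; 72 have nonzero weight after conditioning:
  (Y=0, X=0, W=0, V=0, Z=0, U=2) weight 4/675
  (Y=0, X=0, W=0, V=0, Z=0, U=3) weight 4/675
  (Y=0, X=0, W=0, V=1, Z=1, U=2) weight 16/675
  (Y=0, X=0, W=0, V=1, Z=1, U=3) weight 16/675
  (Y=0, X=0, W=0, V=2, Z=0, U=2) weight 4/675
  (Y=0, X=0, W=0, V=2, Z=0, U=3) weight 4/675
  (Y=0, X=0, W=1, V=0, Z=0, U=2) weight 4/675
  (Y=0, X=0, W=1, V=0, Z=0, U=3) weight 4/675
  … 64 more
Group by V:
  weight(V=0) = 1/15
  weight(V=1) = 4/15
  weight(V=2) = 1/15
Total weight = 1/15 + 4/15 + 1/15 = 2/5
P(V=0 | obs) = 1/15 / 2/5 = 1/6
P(V=1 | obs) = 4/15 / 2/5 = 2/3
P(V=2 | obs) = 1/15 / 2/5 = 1/6

P(V=0) = 1/6, P(V=1) = 2/3, P(V=2) = 1/6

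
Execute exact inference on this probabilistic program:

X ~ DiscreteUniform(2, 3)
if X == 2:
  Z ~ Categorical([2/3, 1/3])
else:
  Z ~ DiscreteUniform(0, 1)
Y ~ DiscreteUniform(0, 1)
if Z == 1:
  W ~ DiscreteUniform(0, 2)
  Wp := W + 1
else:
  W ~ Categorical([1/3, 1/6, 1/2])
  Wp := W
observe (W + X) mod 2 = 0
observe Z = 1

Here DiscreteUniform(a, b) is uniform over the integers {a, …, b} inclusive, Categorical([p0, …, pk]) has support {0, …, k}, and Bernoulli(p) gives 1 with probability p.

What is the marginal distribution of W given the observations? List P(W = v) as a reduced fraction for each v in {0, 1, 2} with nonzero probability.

Enumerate traces; 6 have nonzero weight after conditioning:
  (X=2, Z=1, Y=0, W=0) weight 1/36
  (X=2, Z=1, Y=0, W=2) weight 1/36
  (X=2, Z=1, Y=1, W=0) weight 1/36
  (X=2, Z=1, Y=1, W=2) weight 1/36
  (X=3, Z=1, Y=0, W=1) weight 1/24
  (X=3, Z=1, Y=1, W=1) weight 1/24
Group by W:
  weight(W=0) = 1/18
  weight(W=1) = 1/12
  weight(W=2) = 1/18
Total weight = 1/18 + 1/12 + 1/18 = 7/36
P(W=0 | obs) = 1/18 / 7/36 = 2/7
P(W=1 | obs) = 1/12 / 7/36 = 3/7
P(W=2 | obs) = 1/18 / 7/36 = 2/7

P(W=0) = 2/7, P(W=1) = 3/7, P(W=2) = 2/7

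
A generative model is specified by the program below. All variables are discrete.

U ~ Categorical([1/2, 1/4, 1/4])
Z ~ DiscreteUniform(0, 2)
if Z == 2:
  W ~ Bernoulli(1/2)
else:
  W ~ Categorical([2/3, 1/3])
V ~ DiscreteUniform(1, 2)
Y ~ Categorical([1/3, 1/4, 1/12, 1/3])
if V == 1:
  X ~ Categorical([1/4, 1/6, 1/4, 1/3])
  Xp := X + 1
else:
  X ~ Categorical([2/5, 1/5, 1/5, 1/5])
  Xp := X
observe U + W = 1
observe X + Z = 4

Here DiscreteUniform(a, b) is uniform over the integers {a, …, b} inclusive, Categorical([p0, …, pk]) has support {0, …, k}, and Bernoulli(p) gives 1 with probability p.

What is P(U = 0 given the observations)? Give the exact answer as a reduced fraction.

P(U = 0 | obs) = 290/499

Enumerate traces; 32 have nonzero weight after conditioning:
  (U=0, Z=1, W=1, V=1, Y=0, X=3) weight 1/324
  (U=0, Z=1, W=1, V=1, Y=1, X=3) weight 1/432
  (U=0, Z=1, W=1, V=1, Y=2, X=3) weight 1/1296
  (U=0, Z=1, W=1, V=1, Y=3, X=3) weight 1/324
  (U=0, Z=1, W=1, V=2, Y=0, X=3) weight 1/540
  (U=0, Z=1, W=1, V=2, Y=1, X=3) weight 1/720
  (U=0, Z=1, W=1, V=2, Y=2, X=3) weight 1/2160
  (U=0, Z=1, W=1, V=2, Y=3, X=3) weight 1/540
  (U=1, Z=1, W=0, V=1, Y=0, X=3) weight 1/324
  … 23 more
Group by U:
  weight(U=0) = 29/864
  weight(U=1) = 209/8640
Total weight = 29/864 + 209/8640 = 499/8640
P(U=0 | obs) = 29/864 / 499/8640 = 290/499
P(U=1 | obs) = 209/8640 / 499/8640 = 209/499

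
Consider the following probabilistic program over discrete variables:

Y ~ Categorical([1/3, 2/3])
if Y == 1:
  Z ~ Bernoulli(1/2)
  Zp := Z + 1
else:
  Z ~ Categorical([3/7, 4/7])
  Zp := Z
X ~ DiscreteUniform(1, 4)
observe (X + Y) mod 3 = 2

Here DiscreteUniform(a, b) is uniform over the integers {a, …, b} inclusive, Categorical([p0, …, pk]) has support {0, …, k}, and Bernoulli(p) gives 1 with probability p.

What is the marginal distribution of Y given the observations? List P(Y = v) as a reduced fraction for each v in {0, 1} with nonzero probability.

P(Y=0) = 1/5, P(Y=1) = 4/5

Enumerate traces; 6 have nonzero weight after conditioning:
  (Y=0, Z=0, X=2) weight 1/28
  (Y=0, Z=1, X=2) weight 1/21
  (Y=1, Z=0, X=1) weight 1/12
  (Y=1, Z=0, X=4) weight 1/12
  (Y=1, Z=1, X=1) weight 1/12
  (Y=1, Z=1, X=4) weight 1/12
Group by Y:
  weight(Y=0) = 1/12
  weight(Y=1) = 1/3
Total weight = 1/12 + 1/3 = 5/12
P(Y=0 | obs) = 1/12 / 5/12 = 1/5
P(Y=1 | obs) = 1/3 / 5/12 = 4/5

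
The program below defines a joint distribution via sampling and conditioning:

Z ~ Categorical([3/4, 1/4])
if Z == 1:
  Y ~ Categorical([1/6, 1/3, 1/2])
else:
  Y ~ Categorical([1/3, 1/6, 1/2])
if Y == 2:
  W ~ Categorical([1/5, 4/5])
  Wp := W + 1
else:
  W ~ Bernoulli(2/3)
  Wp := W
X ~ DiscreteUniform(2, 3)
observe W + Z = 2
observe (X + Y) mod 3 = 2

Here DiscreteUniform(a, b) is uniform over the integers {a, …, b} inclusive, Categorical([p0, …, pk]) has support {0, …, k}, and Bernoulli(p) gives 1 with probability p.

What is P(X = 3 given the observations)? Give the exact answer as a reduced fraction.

P(X = 3 | obs) = 18/23

Enumerate traces; 2 have nonzero weight after conditioning:
  (Z=1, Y=0, W=1, X=2) weight 1/72
  (Z=1, Y=2, W=1, X=3) weight 1/20
Group by X:
  weight(X=2) = 1/72
  weight(X=3) = 1/20
Total weight = 1/72 + 1/20 = 23/360
P(X=2 | obs) = 1/72 / 23/360 = 5/23
P(X=3 | obs) = 1/20 / 23/360 = 18/23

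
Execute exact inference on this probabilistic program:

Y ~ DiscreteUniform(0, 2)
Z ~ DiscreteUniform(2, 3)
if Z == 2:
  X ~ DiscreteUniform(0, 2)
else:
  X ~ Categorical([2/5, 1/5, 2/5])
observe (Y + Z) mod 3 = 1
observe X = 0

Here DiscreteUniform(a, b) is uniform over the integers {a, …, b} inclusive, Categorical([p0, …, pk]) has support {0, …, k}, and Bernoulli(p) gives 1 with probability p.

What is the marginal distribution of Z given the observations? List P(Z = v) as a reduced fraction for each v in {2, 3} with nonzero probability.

Enumerate traces; 2 have nonzero weight after conditioning:
  (Y=1, Z=3, X=0) weight 1/15
  (Y=2, Z=2, X=0) weight 1/18
Group by Z:
  weight(Z=2) = 1/18
  weight(Z=3) = 1/15
Total weight = 1/18 + 1/15 = 11/90
P(Z=2 | obs) = 1/18 / 11/90 = 5/11
P(Z=3 | obs) = 1/15 / 11/90 = 6/11

P(Z=2) = 5/11, P(Z=3) = 6/11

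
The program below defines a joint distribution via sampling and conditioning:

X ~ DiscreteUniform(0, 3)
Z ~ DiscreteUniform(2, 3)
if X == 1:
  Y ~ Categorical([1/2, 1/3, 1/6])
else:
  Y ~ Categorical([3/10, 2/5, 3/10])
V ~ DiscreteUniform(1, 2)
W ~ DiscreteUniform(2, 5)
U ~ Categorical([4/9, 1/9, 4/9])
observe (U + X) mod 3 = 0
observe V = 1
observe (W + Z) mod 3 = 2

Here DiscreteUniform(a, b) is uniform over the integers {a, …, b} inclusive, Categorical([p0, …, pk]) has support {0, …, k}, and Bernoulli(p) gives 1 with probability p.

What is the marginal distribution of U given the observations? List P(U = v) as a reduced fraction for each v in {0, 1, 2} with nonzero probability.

P(U=0) = 8/13, P(U=1) = 1/13, P(U=2) = 4/13

Enumerate traces; 36 have nonzero weight after conditioning:
  (X=0, Z=2, Y=0, V=1, W=3, U=0) weight 1/480
  (X=0, Z=2, Y=1, V=1, W=3, U=0) weight 1/360
  (X=0, Z=2, Y=2, V=1, W=3, U=0) weight 1/480
  (X=0, Z=3, Y=0, V=1, W=2, U=0) weight 1/480
  (X=0, Z=3, Y=0, V=1, W=5, U=0) weight 1/480
  (X=0, Z=3, Y=1, V=1, W=2, U=0) weight 1/360
  (X=0, Z=3, Y=1, V=1, W=5, U=0) weight 1/360
  (X=0, Z=3, Y=2, V=1, W=2, U=0) weight 1/480
  (X=1, Z=2, Y=0, V=1, W=3, U=2) weight 1/288
  (X=2, Z=2, Y=0, V=1, W=3, U=1) weight 1/1920
  … 26 more
Group by U:
  weight(U=0) = 1/24
  weight(U=1) = 1/192
  weight(U=2) = 1/48
Total weight = 1/24 + 1/192 + 1/48 = 13/192
P(U=0 | obs) = 1/24 / 13/192 = 8/13
P(U=1 | obs) = 1/192 / 13/192 = 1/13
P(U=2 | obs) = 1/48 / 13/192 = 4/13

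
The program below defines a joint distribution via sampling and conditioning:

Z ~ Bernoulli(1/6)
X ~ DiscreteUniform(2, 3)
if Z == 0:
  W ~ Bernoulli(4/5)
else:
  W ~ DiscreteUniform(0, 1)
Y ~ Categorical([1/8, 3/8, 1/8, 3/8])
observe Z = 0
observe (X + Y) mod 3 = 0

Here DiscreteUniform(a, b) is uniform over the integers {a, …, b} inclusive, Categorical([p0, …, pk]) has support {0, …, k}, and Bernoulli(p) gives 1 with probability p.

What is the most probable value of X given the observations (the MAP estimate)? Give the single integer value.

argmax_v P(X = v | obs) = 3

Enumerate traces; 6 have nonzero weight after conditioning:
  (Z=0, X=2, W=0, Y=1) weight 1/32
  (Z=0, X=2, W=1, Y=1) weight 1/8
  (Z=0, X=3, W=0, Y=0) weight 1/96
  (Z=0, X=3, W=0, Y=3) weight 1/32
  (Z=0, X=3, W=1, Y=0) weight 1/24
  (Z=0, X=3, W=1, Y=3) weight 1/8
Group by X:
  weight(X=2) = 5/32
  weight(X=3) = 5/24
Total weight = 5/32 + 5/24 = 35/96
P(X=2 | obs) = 5/32 / 35/96 = 3/7
P(X=3 | obs) = 5/24 / 35/96 = 4/7
argmax = 3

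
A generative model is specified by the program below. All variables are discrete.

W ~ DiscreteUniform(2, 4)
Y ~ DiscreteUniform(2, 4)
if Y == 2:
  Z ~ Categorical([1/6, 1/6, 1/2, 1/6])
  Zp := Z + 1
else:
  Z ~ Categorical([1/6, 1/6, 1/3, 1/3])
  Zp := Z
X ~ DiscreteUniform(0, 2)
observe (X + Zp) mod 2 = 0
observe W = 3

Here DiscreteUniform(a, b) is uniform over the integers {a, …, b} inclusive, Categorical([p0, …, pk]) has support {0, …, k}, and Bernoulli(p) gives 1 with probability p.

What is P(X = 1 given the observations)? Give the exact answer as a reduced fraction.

P(X = 1 | obs) = 5/13

Enumerate traces; 18 have nonzero weight after conditioning:
  (W=3, Y=2, Z=0, X=1) weight 1/162
  (W=3, Y=2, Z=1, X=0) weight 1/162
  (W=3, Y=2, Z=1, X=2) weight 1/162
  (W=3, Y=2, Z=2, X=1) weight 1/54
  (W=3, Y=2, Z=3, X=0) weight 1/162
  (W=3, Y=2, Z=3, X=2) weight 1/162
  (W=3, Y=3, Z=0, X=0) weight 1/162
  (W=3, Y=3, Z=0, X=2) weight 1/162
  … 10 more
Group by X:
  weight(X=0) = 4/81
  weight(X=1) = 5/81
  weight(X=2) = 4/81
Total weight = 4/81 + 5/81 + 4/81 = 13/81
P(X=0 | obs) = 4/81 / 13/81 = 4/13
P(X=1 | obs) = 5/81 / 13/81 = 5/13
P(X=2 | obs) = 4/81 / 13/81 = 4/13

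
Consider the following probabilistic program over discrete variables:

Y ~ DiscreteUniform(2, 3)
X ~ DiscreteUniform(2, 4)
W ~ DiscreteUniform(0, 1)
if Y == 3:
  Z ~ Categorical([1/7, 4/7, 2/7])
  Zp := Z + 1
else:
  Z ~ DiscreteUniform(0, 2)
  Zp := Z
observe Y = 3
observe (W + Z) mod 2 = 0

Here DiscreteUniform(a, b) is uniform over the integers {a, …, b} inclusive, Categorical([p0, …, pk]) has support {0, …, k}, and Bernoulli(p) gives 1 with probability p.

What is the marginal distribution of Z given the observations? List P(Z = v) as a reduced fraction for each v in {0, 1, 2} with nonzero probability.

P(Z=0) = 1/7, P(Z=1) = 4/7, P(Z=2) = 2/7

Enumerate traces; 9 have nonzero weight after conditioning:
  (Y=3, X=2, W=0, Z=0) weight 1/84
  (Y=3, X=2, W=0, Z=2) weight 1/42
  (Y=3, X=2, W=1, Z=1) weight 1/21
  (Y=3, X=3, W=0, Z=0) weight 1/84
  (Y=3, X=3, W=0, Z=2) weight 1/42
  (Y=3, X=3, W=1, Z=1) weight 1/21
  (Y=3, X=4, W=0, Z=0) weight 1/84
  (Y=3, X=4, W=0, Z=2) weight 1/42
  … 1 more
Group by Z:
  weight(Z=0) = 1/28
  weight(Z=1) = 1/7
  weight(Z=2) = 1/14
Total weight = 1/28 + 1/7 + 1/14 = 1/4
P(Z=0 | obs) = 1/28 / 1/4 = 1/7
P(Z=1 | obs) = 1/7 / 1/4 = 4/7
P(Z=2 | obs) = 1/14 / 1/4 = 2/7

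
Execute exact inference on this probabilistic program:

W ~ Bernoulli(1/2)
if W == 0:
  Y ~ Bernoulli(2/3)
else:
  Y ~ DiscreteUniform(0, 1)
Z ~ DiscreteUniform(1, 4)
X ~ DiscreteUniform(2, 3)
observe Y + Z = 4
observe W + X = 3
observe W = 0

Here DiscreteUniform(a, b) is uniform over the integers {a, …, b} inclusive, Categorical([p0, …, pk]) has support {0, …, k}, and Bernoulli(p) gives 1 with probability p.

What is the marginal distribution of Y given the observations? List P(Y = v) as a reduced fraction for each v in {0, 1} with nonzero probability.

P(Y=0) = 1/3, P(Y=1) = 2/3

Enumerate traces; 2 have nonzero weight after conditioning:
  (W=0, Y=0, Z=4, X=3) weight 1/48
  (W=0, Y=1, Z=3, X=3) weight 1/24
Group by Y:
  weight(Y=0) = 1/48
  weight(Y=1) = 1/24
Total weight = 1/48 + 1/24 = 1/16
P(Y=0 | obs) = 1/48 / 1/16 = 1/3
P(Y=1 | obs) = 1/24 / 1/16 = 2/3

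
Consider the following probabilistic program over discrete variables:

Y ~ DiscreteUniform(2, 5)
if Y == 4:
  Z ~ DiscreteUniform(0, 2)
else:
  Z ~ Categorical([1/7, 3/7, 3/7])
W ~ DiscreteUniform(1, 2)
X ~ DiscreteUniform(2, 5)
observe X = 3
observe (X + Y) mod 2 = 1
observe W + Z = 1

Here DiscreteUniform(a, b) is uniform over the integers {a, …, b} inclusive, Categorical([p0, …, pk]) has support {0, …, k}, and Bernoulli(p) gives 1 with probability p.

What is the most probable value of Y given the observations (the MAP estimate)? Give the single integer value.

argmax_v P(Y = v | obs) = 4

Enumerate traces; 2 have nonzero weight after conditioning:
  (Y=2, Z=0, W=1, X=3) weight 1/224
  (Y=4, Z=0, W=1, X=3) weight 1/96
Group by Y:
  weight(Y=2) = 1/224
  weight(Y=4) = 1/96
Total weight = 1/224 + 1/96 = 5/336
P(Y=2 | obs) = 1/224 / 5/336 = 3/10
P(Y=4 | obs) = 1/96 / 5/336 = 7/10
argmax = 4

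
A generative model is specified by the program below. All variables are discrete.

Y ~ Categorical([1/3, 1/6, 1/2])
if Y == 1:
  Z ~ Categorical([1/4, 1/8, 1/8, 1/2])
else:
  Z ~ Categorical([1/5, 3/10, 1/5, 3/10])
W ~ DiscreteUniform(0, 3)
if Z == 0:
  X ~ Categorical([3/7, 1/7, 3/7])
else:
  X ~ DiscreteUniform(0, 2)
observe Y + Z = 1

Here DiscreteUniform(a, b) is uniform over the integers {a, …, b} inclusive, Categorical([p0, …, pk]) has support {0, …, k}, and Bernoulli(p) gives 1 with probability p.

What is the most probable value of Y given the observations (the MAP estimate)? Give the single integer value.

argmax_v P(Y = v | obs) = 0

Enumerate traces; 24 have nonzero weight after conditioning:
  (Y=0, Z=1, W=0, X=0) weight 1/120
  (Y=0, Z=1, W=0, X=1) weight 1/120
  (Y=0, Z=1, W=0, X=2) weight 1/120
  (Y=0, Z=1, W=1, X=0) weight 1/120
  (Y=0, Z=1, W=1, X=1) weight 1/120
  (Y=0, Z=1, W=1, X=2) weight 1/120
  (Y=0, Z=1, W=2, X=0) weight 1/120
  (Y=0, Z=1, W=2, X=1) weight 1/120
  (Y=1, Z=0, W=0, X=0) weight 1/224
  … 15 more
Group by Y:
  weight(Y=0) = 1/10
  weight(Y=1) = 1/24
Total weight = 1/10 + 1/24 = 17/120
P(Y=0 | obs) = 1/10 / 17/120 = 12/17
P(Y=1 | obs) = 1/24 / 17/120 = 5/17
argmax = 0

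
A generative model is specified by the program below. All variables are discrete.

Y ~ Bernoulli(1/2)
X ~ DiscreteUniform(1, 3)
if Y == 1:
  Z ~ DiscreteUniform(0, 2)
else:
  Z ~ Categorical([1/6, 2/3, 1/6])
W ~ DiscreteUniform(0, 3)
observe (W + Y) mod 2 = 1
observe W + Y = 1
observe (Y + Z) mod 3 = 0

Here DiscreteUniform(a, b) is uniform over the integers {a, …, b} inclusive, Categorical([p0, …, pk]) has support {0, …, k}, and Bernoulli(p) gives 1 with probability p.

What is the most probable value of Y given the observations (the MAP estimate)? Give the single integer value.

argmax_v P(Y = v | obs) = 1

Enumerate traces; 6 have nonzero weight after conditioning:
  (Y=0, X=1, Z=0, W=1) weight 1/144
  (Y=0, X=2, Z=0, W=1) weight 1/144
  (Y=0, X=3, Z=0, W=1) weight 1/144
  (Y=1, X=1, Z=2, W=0) weight 1/72
  (Y=1, X=2, Z=2, W=0) weight 1/72
  (Y=1, X=3, Z=2, W=0) weight 1/72
Group by Y:
  weight(Y=0) = 1/48
  weight(Y=1) = 1/24
Total weight = 1/48 + 1/24 = 1/16
P(Y=0 | obs) = 1/48 / 1/16 = 1/3
P(Y=1 | obs) = 1/24 / 1/16 = 2/3
argmax = 1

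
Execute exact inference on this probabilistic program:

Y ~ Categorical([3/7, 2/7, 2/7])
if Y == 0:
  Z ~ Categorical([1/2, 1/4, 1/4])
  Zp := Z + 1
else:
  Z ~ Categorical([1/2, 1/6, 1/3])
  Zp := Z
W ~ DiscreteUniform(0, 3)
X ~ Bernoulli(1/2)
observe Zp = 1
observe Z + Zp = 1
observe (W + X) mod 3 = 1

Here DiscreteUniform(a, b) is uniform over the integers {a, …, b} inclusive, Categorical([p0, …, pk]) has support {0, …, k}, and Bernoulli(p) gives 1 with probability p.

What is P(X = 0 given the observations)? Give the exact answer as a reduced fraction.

P(X = 0 | obs) = 1/3

Enumerate traces; 3 have nonzero weight after conditioning:
  (Y=0, Z=0, W=0, X=1) weight 3/112
  (Y=0, Z=0, W=1, X=0) weight 3/112
  (Y=0, Z=0, W=3, X=1) weight 3/112
Group by X:
  weight(X=0) = 3/112
  weight(X=1) = 3/56
Total weight = 3/112 + 3/56 = 9/112
P(X=0 | obs) = 3/112 / 9/112 = 1/3
P(X=1 | obs) = 3/56 / 9/112 = 2/3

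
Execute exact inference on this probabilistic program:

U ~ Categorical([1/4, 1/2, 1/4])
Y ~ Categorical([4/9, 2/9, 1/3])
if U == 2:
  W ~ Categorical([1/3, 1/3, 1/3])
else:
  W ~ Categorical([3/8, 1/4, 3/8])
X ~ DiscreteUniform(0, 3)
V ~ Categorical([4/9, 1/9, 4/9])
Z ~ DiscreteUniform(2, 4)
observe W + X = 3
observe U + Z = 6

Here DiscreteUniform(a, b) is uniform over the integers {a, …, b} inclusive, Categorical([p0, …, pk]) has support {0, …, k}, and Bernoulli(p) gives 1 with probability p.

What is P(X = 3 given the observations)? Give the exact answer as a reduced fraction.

P(X = 3 | obs) = 1/3

Enumerate traces; 27 have nonzero weight after conditioning:
  (U=2, Y=0, W=0, X=3, V=0, Z=4) weight 1/729
  (U=2, Y=0, W=0, X=3, V=1, Z=4) weight 1/2916
  (U=2, Y=0, W=0, X=3, V=2, Z=4) weight 1/729
  (U=2, Y=0, W=1, X=2, V=0, Z=4) weight 1/729
  (U=2, Y=0, W=1, X=2, V=1, Z=4) weight 1/2916
  (U=2, Y=0, W=1, X=2, V=2, Z=4) weight 1/729
  (U=2, Y=0, W=2, X=1, V=0, Z=4) weight 1/729
  (U=2, Y=0, W=2, X=1, V=1, Z=4) weight 1/2916
  … 19 more
Group by X:
  weight(X=1) = 1/144
  weight(X=2) = 1/144
  weight(X=3) = 1/144
Total weight = 1/144 + 1/144 + 1/144 = 1/48
P(X=1 | obs) = 1/144 / 1/48 = 1/3
P(X=2 | obs) = 1/144 / 1/48 = 1/3
P(X=3 | obs) = 1/144 / 1/48 = 1/3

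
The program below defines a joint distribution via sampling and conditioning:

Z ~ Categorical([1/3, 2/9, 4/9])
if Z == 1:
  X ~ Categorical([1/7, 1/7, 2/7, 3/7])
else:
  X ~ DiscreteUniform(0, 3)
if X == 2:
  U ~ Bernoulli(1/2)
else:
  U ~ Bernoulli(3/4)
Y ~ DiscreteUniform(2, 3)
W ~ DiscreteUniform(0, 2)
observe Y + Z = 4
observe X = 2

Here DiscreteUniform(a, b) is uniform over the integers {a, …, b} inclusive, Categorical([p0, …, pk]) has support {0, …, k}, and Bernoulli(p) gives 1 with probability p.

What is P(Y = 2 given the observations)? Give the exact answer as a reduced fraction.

Enumerate traces; 12 have nonzero weight after conditioning:
  (Z=1, X=2, U=0, Y=3, W=0) weight 1/189
  (Z=1, X=2, U=0, Y=3, W=1) weight 1/189
  (Z=1, X=2, U=0, Y=3, W=2) weight 1/189
  (Z=1, X=2, U=1, Y=3, W=0) weight 1/189
  (Z=1, X=2, U=1, Y=3, W=1) weight 1/189
  (Z=1, X=2, U=1, Y=3, W=2) weight 1/189
  (Z=2, X=2, U=0, Y=2, W=0) weight 1/108
  (Z=2, X=2, U=0, Y=2, W=1) weight 1/108
  … 4 more
Group by Y:
  weight(Y=2) = 1/18
  weight(Y=3) = 2/63
Total weight = 1/18 + 2/63 = 11/126
P(Y=2 | obs) = 1/18 / 11/126 = 7/11
P(Y=3 | obs) = 2/63 / 11/126 = 4/11

P(Y = 2 | obs) = 7/11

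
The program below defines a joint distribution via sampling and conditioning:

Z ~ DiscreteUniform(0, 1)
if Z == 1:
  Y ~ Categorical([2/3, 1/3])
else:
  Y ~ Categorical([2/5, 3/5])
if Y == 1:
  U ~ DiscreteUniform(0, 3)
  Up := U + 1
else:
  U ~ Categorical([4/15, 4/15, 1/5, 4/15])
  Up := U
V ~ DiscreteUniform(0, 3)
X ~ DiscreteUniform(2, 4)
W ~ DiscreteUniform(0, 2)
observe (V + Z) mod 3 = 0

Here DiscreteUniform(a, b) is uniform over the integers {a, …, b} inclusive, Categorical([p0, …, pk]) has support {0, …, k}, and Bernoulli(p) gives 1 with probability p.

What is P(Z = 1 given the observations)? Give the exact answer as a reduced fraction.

P(Z = 1 | obs) = 1/3

Enumerate traces; 216 have nonzero weight after conditioning:
  (Z=0, Y=0, U=0, V=0, X=2, W=0) weight 1/675
  (Z=0, Y=0, U=0, V=0, X=2, W=1) weight 1/675
  (Z=0, Y=0, U=0, V=0, X=2, W=2) weight 1/675
  (Z=0, Y=0, U=0, V=0, X=3, W=0) weight 1/675
  (Z=0, Y=0, U=0, V=0, X=3, W=1) weight 1/675
  (Z=0, Y=0, U=0, V=0, X=3, W=2) weight 1/675
  (Z=0, Y=0, U=0, V=0, X=4, W=0) weight 1/675
  (Z=0, Y=0, U=0, V=0, X=4, W=1) weight 1/675
  (Z=1, Y=0, U=0, V=2, X=2, W=0) weight 1/405
  … 207 more
Group by Z:
  weight(Z=0) = 1/4
  weight(Z=1) = 1/8
Total weight = 1/4 + 1/8 = 3/8
P(Z=0 | obs) = 1/4 / 3/8 = 2/3
P(Z=1 | obs) = 1/8 / 3/8 = 1/3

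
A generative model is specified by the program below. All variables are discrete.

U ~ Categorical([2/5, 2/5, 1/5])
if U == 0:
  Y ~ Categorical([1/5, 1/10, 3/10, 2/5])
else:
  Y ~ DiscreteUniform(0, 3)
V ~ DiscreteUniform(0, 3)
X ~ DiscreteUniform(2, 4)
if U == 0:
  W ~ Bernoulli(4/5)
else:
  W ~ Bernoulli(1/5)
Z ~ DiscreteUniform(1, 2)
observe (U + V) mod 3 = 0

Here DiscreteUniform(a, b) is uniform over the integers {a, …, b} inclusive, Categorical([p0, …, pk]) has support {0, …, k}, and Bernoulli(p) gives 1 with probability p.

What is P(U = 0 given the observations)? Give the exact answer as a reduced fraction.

P(U = 0 | obs) = 4/7

Enumerate traces; 192 have nonzero weight after conditioning:
  (U=0, Y=0, V=0, X=2, W=0, Z=1) weight 1/1500
  (U=0, Y=0, V=0, X=2, W=0, Z=2) weight 1/1500
  (U=0, Y=0, V=0, X=2, W=1, Z=1) weight 1/375
  (U=0, Y=0, V=0, X=2, W=1, Z=2) weight 1/375
  (U=0, Y=0, V=0, X=3, W=0, Z=1) weight 1/1500
  (U=0, Y=0, V=0, X=3, W=0, Z=2) weight 1/1500
  (U=0, Y=0, V=0, X=3, W=1, Z=1) weight 1/375
  (U=0, Y=0, V=0, X=3, W=1, Z=2) weight 1/375
  (U=1, Y=0, V=2, X=2, W=0, Z=1) weight 1/300
  (U=2, Y=0, V=1, X=2, W=0, Z=1) weight 1/600
  … 182 more
Group by U:
  weight(U=0) = 1/5
  weight(U=1) = 1/10
  weight(U=2) = 1/20
Total weight = 1/5 + 1/10 + 1/20 = 7/20
P(U=0 | obs) = 1/5 / 7/20 = 4/7
P(U=1 | obs) = 1/10 / 7/20 = 2/7
P(U=2 | obs) = 1/20 / 7/20 = 1/7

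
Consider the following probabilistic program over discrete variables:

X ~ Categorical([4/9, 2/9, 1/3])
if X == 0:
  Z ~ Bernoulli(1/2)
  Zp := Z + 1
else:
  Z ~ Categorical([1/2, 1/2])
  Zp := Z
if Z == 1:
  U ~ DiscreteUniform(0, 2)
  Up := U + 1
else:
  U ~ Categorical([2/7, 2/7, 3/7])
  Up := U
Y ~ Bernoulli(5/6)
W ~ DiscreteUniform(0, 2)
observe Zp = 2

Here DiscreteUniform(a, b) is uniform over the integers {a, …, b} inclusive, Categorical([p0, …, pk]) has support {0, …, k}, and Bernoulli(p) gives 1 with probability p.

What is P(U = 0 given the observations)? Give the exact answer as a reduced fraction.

Enumerate traces; 18 have nonzero weight after conditioning:
  (X=0, Z=1, U=0, Y=0, W=0) weight 1/243
  (X=0, Z=1, U=0, Y=0, W=1) weight 1/243
  (X=0, Z=1, U=0, Y=0, W=2) weight 1/243
  (X=0, Z=1, U=0, Y=1, W=0) weight 5/243
  (X=0, Z=1, U=0, Y=1, W=1) weight 5/243
  (X=0, Z=1, U=0, Y=1, W=2) weight 5/243
  (X=0, Z=1, U=1, Y=0, W=0) weight 1/243
  (X=0, Z=1, U=1, Y=0, W=1) weight 1/243
  (X=0, Z=1, U=2, Y=0, W=0) weight 1/243
  … 9 more
Group by U:
  weight(U=0) = 2/27
  weight(U=1) = 2/27
  weight(U=2) = 2/27
Total weight = 2/27 + 2/27 + 2/27 = 2/9
P(U=0 | obs) = 2/27 / 2/9 = 1/3
P(U=1 | obs) = 2/27 / 2/9 = 1/3
P(U=2 | obs) = 2/27 / 2/9 = 1/3

P(U = 0 | obs) = 1/3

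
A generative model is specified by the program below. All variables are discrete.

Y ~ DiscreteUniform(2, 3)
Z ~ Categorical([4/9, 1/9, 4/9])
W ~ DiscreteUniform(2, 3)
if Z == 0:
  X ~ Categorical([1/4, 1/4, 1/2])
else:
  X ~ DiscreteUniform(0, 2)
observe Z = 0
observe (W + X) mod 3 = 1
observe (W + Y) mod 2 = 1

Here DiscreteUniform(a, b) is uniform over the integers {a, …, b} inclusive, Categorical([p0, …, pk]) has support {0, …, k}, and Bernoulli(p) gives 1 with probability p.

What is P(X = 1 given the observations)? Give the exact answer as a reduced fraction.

P(X = 1 | obs) = 1/3

Enumerate traces; 2 have nonzero weight after conditioning:
  (Y=2, Z=0, W=3, X=1) weight 1/36
  (Y=3, Z=0, W=2, X=2) weight 1/18
Group by X:
  weight(X=1) = 1/36
  weight(X=2) = 1/18
Total weight = 1/36 + 1/18 = 1/12
P(X=1 | obs) = 1/36 / 1/12 = 1/3
P(X=2 | obs) = 1/18 / 1/12 = 2/3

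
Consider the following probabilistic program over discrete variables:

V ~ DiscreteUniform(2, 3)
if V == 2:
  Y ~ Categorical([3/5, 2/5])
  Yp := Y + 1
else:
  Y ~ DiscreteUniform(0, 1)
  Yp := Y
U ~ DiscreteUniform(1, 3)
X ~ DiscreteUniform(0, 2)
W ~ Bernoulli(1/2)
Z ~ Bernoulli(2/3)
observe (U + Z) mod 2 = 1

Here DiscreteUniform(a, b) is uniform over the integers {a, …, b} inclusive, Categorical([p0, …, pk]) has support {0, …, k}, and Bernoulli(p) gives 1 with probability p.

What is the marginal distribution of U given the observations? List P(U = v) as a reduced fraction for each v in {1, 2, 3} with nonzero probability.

P(U=1) = 1/4, P(U=2) = 1/2, P(U=3) = 1/4

Enumerate traces; 72 have nonzero weight after conditioning:
  (V=2, Y=0, U=1, X=0, W=0, Z=0) weight 1/180
  (V=2, Y=0, U=1, X=0, W=1, Z=0) weight 1/180
  (V=2, Y=0, U=1, X=1, W=0, Z=0) weight 1/180
  (V=2, Y=0, U=1, X=1, W=1, Z=0) weight 1/180
  (V=2, Y=0, U=1, X=2, W=0, Z=0) weight 1/180
  (V=2, Y=0, U=1, X=2, W=1, Z=0) weight 1/180
  (V=2, Y=0, U=2, X=0, W=0, Z=1) weight 1/90
  (V=2, Y=0, U=2, X=0, W=1, Z=1) weight 1/90
  (V=2, Y=0, U=3, X=0, W=0, Z=0) weight 1/180
  … 63 more
Group by U:
  weight(U=1) = 1/9
  weight(U=2) = 2/9
  weight(U=3) = 1/9
Total weight = 1/9 + 2/9 + 1/9 = 4/9
P(U=1 | obs) = 1/9 / 4/9 = 1/4
P(U=2 | obs) = 2/9 / 4/9 = 1/2
P(U=3 | obs) = 1/9 / 4/9 = 1/4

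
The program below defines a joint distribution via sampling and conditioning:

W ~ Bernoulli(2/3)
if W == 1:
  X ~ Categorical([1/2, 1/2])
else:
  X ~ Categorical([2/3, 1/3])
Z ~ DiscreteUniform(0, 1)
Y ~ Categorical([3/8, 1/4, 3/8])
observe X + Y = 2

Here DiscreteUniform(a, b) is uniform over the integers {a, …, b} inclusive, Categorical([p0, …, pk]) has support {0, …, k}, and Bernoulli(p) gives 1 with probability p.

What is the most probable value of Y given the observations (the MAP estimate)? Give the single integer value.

argmax_v P(Y = v | obs) = 2

Enumerate traces; 8 have nonzero weight after conditioning:
  (W=0, X=0, Z=0, Y=2) weight 1/24
  (W=0, X=0, Z=1, Y=2) weight 1/24
  (W=0, X=1, Z=0, Y=1) weight 1/72
  (W=0, X=1, Z=1, Y=1) weight 1/72
  (W=1, X=0, Z=0, Y=2) weight 1/16
  (W=1, X=0, Z=1, Y=2) weight 1/16
  (W=1, X=1, Z=0, Y=1) weight 1/24
  (W=1, X=1, Z=1, Y=1) weight 1/24
Group by Y:
  weight(Y=1) = 1/9
  weight(Y=2) = 5/24
Total weight = 1/9 + 5/24 = 23/72
P(Y=1 | obs) = 1/9 / 23/72 = 8/23
P(Y=2 | obs) = 5/24 / 23/72 = 15/23
argmax = 2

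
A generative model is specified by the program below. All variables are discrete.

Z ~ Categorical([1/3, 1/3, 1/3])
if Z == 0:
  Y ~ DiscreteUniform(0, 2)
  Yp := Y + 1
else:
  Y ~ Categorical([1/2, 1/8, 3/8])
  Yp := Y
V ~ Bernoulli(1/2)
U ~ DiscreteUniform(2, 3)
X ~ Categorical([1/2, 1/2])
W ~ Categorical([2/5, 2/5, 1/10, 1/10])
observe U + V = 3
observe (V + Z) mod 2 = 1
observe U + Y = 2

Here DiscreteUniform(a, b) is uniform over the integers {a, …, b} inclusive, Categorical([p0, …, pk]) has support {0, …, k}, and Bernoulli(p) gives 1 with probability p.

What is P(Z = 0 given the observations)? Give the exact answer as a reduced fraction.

P(Z = 0 | obs) = 2/5

Enumerate traces; 16 have nonzero weight after conditioning:
  (Z=0, Y=0, V=1, U=2, X=0, W=0) weight 1/180
  (Z=0, Y=0, V=1, U=2, X=0, W=1) weight 1/180
  (Z=0, Y=0, V=1, U=2, X=0, W=2) weight 1/720
  (Z=0, Y=0, V=1, U=2, X=0, W=3) weight 1/720
  (Z=0, Y=0, V=1, U=2, X=1, W=0) weight 1/180
  (Z=0, Y=0, V=1, U=2, X=1, W=1) weight 1/180
  (Z=0, Y=0, V=1, U=2, X=1, W=2) weight 1/720
  (Z=0, Y=0, V=1, U=2, X=1, W=3) weight 1/720
  (Z=2, Y=0, V=1, U=2, X=0, W=0) weight 1/120
  … 7 more
Group by Z:
  weight(Z=0) = 1/36
  weight(Z=2) = 1/24
Total weight = 1/36 + 1/24 = 5/72
P(Z=0 | obs) = 1/36 / 5/72 = 2/5
P(Z=2 | obs) = 1/24 / 5/72 = 3/5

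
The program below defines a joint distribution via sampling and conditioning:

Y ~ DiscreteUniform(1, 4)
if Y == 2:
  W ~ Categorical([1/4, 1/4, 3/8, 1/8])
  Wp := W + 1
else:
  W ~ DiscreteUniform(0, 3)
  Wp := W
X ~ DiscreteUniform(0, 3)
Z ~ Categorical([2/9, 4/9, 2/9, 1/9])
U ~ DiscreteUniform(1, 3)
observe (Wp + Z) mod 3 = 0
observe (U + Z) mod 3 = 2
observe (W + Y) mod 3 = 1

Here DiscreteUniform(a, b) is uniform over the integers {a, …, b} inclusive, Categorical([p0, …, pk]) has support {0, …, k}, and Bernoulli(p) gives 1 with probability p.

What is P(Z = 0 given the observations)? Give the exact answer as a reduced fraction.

Enumerate traces; 44 have nonzero weight after conditioning:
  (Y=1, W=0, X=0, Z=0, U=2) weight 1/864
  (Y=1, W=0, X=0, Z=3, U=2) weight 1/1728
  (Y=1, W=0, X=1, Z=0, U=2) weight 1/864
  (Y=1, W=0, X=1, Z=3, U=2) weight 1/1728
  (Y=1, W=0, X=2, Z=0, U=2) weight 1/864
  (Y=1, W=0, X=2, Z=3, U=2) weight 1/1728
  (Y=1, W=0, X=3, Z=0, U=2) weight 1/864
  (Y=1, W=0, X=3, Z=3, U=2) weight 1/1728
  (Y=3, W=1, X=0, Z=2, U=3) weight 1/864
  … 35 more
Group by Z:
  weight(Z=0) = 11/432
  weight(Z=2) = 1/216
  weight(Z=3) = 11/864
Total weight = 11/432 + 1/216 + 11/864 = 37/864
P(Z=0 | obs) = 11/432 / 37/864 = 22/37
P(Z=2 | obs) = 1/216 / 37/864 = 4/37
P(Z=3 | obs) = 11/864 / 37/864 = 11/37

P(Z = 0 | obs) = 22/37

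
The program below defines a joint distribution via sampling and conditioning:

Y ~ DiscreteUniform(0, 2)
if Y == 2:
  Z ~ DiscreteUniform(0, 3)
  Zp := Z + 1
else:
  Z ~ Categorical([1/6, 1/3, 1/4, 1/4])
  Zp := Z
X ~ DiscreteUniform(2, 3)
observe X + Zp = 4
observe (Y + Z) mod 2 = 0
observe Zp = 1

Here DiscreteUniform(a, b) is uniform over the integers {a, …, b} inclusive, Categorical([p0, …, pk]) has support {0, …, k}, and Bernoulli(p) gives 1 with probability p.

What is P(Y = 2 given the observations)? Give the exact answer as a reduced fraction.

P(Y = 2 | obs) = 3/7

Enumerate traces; 2 have nonzero weight after conditioning:
  (Y=1, Z=1, X=3) weight 1/18
  (Y=2, Z=0, X=3) weight 1/24
Group by Y:
  weight(Y=1) = 1/18
  weight(Y=2) = 1/24
Total weight = 1/18 + 1/24 = 7/72
P(Y=1 | obs) = 1/18 / 7/72 = 4/7
P(Y=2 | obs) = 1/24 / 7/72 = 3/7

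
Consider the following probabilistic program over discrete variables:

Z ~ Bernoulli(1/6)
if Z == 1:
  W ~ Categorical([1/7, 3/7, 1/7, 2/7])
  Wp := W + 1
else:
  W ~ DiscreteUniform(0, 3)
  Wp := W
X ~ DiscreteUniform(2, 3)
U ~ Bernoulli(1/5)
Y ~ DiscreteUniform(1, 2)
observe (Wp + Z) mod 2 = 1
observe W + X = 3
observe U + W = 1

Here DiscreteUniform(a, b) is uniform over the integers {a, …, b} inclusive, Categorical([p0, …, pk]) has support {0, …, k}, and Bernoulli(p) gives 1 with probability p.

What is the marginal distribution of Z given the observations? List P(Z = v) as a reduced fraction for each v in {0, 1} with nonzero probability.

P(Z=0) = 35/47, P(Z=1) = 12/47

Enumerate traces; 4 have nonzero weight after conditioning:
  (Z=0, W=1, X=2, U=0, Y=1) weight 1/24
  (Z=0, W=1, X=2, U=0, Y=2) weight 1/24
  (Z=1, W=1, X=2, U=0, Y=1) weight 1/70
  (Z=1, W=1, X=2, U=0, Y=2) weight 1/70
Group by Z:
  weight(Z=0) = 1/12
  weight(Z=1) = 1/35
Total weight = 1/12 + 1/35 = 47/420
P(Z=0 | obs) = 1/12 / 47/420 = 35/47
P(Z=1 | obs) = 1/35 / 47/420 = 12/47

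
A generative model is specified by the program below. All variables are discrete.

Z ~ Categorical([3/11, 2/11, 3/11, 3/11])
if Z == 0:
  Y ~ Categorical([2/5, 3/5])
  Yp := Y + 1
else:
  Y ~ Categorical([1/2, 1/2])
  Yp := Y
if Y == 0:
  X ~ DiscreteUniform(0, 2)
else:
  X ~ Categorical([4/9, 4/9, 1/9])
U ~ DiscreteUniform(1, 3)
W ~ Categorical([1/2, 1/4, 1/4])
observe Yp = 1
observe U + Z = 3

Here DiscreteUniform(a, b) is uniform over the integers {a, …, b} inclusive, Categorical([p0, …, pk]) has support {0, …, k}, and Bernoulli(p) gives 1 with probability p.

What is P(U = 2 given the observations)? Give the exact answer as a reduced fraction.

Enumerate traces; 27 have nonzero weight after conditioning:
  (Z=0, Y=0, X=0, U=3, W=0) weight 1/165
  (Z=0, Y=0, X=0, U=3, W=1) weight 1/330
  (Z=0, Y=0, X=0, U=3, W=2) weight 1/330
  (Z=0, Y=0, X=1, U=3, W=0) weight 1/165
  (Z=0, Y=0, X=1, U=3, W=1) weight 1/330
  (Z=0, Y=0, X=1, U=3, W=2) weight 1/330
  (Z=0, Y=0, X=2, U=3, W=0) weight 1/165
  (Z=0, Y=0, X=2, U=3, W=1) weight 1/330
  (Z=1, Y=1, X=0, U=2, W=0) weight 2/297
  (Z=2, Y=1, X=0, U=1, W=0) weight 1/99
  … 17 more
Group by U:
  weight(U=1) = 1/22
  weight(U=2) = 1/33
  weight(U=3) = 2/55
Total weight = 1/22 + 1/33 + 2/55 = 37/330
P(U=1 | obs) = 1/22 / 37/330 = 15/37
P(U=2 | obs) = 1/33 / 37/330 = 10/37
P(U=3 | obs) = 2/55 / 37/330 = 12/37

P(U = 2 | obs) = 10/37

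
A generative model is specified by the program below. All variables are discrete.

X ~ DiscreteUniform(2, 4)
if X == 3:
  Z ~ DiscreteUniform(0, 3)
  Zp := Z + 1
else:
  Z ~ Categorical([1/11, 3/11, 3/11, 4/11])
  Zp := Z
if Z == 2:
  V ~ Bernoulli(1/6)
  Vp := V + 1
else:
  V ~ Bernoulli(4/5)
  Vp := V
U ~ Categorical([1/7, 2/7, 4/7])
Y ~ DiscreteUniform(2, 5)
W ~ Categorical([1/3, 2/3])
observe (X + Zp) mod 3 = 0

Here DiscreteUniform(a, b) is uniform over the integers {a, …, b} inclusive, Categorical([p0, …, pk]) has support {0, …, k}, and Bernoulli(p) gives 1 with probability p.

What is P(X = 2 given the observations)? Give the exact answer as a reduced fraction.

P(X = 2 | obs) = 12/35

Enumerate traces; 144 have nonzero weight after conditioning:
  (X=2, Z=1, V=0, U=0, Y=2, W=0) weight 1/4620
  (X=2, Z=1, V=0, U=0, Y=2, W=1) weight 1/2310
  (X=2, Z=1, V=0, U=0, Y=3, W=0) weight 1/4620
  (X=2, Z=1, V=0, U=0, Y=3, W=1) weight 1/2310
  (X=2, Z=1, V=0, U=0, Y=4, W=0) weight 1/4620
  (X=2, Z=1, V=0, U=0, Y=4, W=1) weight 1/2310
  (X=2, Z=1, V=0, U=0, Y=5, W=0) weight 1/4620
  (X=2, Z=1, V=0, U=0, Y=5, W=1) weight 1/2310
  (X=3, Z=2, V=0, U=0, Y=2, W=0) weight 5/6048
  (X=4, Z=2, V=0, U=0, Y=2, W=0) weight 5/5544
  … 134 more
Group by X:
  weight(X=2) = 1/11
  weight(X=3) = 1/12
  weight(X=4) = 1/11
Total weight = 1/11 + 1/12 + 1/11 = 35/132
P(X=2 | obs) = 1/11 / 35/132 = 12/35
P(X=3 | obs) = 1/12 / 35/132 = 11/35
P(X=4 | obs) = 1/11 / 35/132 = 12/35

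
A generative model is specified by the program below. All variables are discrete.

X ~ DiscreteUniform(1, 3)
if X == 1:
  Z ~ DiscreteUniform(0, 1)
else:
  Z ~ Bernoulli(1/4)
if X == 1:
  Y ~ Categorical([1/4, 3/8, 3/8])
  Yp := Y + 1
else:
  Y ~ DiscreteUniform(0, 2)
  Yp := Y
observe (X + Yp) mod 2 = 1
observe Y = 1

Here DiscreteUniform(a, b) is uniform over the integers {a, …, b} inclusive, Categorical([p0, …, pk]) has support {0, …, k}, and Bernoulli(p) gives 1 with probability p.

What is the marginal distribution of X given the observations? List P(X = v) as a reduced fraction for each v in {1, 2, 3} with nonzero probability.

P(X=1) = 9/17, P(X=2) = 8/17

Enumerate traces; 4 have nonzero weight after conditioning:
  (X=1, Z=0, Y=1) weight 1/16
  (X=1, Z=1, Y=1) weight 1/16
  (X=2, Z=0, Y=1) weight 1/12
  (X=2, Z=1, Y=1) weight 1/36
Group by X:
  weight(X=1) = 1/8
  weight(X=2) = 1/9
Total weight = 1/8 + 1/9 = 17/72
P(X=1 | obs) = 1/8 / 17/72 = 9/17
P(X=2 | obs) = 1/9 / 17/72 = 8/17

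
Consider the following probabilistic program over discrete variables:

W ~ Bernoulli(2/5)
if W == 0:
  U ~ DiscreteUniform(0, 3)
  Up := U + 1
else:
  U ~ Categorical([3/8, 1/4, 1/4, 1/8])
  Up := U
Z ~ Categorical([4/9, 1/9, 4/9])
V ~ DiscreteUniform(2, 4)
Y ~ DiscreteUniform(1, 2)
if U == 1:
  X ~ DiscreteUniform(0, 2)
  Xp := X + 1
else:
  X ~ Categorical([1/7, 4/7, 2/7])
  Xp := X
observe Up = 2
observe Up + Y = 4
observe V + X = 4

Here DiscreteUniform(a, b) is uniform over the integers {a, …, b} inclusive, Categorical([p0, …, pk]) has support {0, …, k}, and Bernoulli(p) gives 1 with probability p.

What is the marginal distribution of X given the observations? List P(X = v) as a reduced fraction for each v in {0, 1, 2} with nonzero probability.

P(X=0) = 9/35, P(X=1) = 3/7, P(X=2) = 11/35

Enumerate traces; 18 have nonzero weight after conditioning:
  (W=0, U=1, Z=0, V=2, Y=2, X=2) weight 1/270
  (W=0, U=1, Z=0, V=3, Y=2, X=1) weight 1/270
  (W=0, U=1, Z=0, V=4, Y=2, X=0) weight 1/270
  (W=0, U=1, Z=1, V=2, Y=2, X=2) weight 1/1080
  (W=0, U=1, Z=1, V=3, Y=2, X=1) weight 1/1080
  (W=0, U=1, Z=1, V=4, Y=2, X=0) weight 1/1080
  (W=0, U=1, Z=2, V=2, Y=2, X=2) weight 1/270
  (W=0, U=1, Z=2, V=3, Y=2, X=1) weight 1/270
  … 10 more
Group by X:
  weight(X=0) = 3/280
  weight(X=1) = 1/56
  weight(X=2) = 11/840
Total weight = 3/280 + 1/56 + 11/840 = 1/24
P(X=0 | obs) = 3/280 / 1/24 = 9/35
P(X=1 | obs) = 1/56 / 1/24 = 3/7
P(X=2 | obs) = 11/840 / 1/24 = 11/35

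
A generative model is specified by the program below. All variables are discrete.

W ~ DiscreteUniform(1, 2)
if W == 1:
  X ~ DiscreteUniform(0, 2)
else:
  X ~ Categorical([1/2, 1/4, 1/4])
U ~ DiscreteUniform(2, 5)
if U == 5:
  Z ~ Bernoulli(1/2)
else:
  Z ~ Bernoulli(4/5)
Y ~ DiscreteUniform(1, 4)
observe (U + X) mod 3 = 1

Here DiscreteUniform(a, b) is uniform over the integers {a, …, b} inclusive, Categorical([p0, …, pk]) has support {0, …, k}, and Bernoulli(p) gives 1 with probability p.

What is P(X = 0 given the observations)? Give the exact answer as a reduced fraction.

Enumerate traces; 64 have nonzero weight after conditioning:
  (W=1, X=0, U=4, Z=0, Y=1) weight 1/480
  (W=1, X=0, U=4, Z=0, Y=2) weight 1/480
  (W=1, X=0, U=4, Z=0, Y=3) weight 1/480
  (W=1, X=0, U=4, Z=0, Y=4) weight 1/480
  (W=1, X=0, U=4, Z=1, Y=1) weight 1/120
  (W=1, X=0, U=4, Z=1, Y=2) weight 1/120
  (W=1, X=0, U=4, Z=1, Y=3) weight 1/120
  (W=1, X=0, U=4, Z=1, Y=4) weight 1/120
  (W=1, X=1, U=3, Z=0, Y=1) weight 1/480
  (W=1, X=2, U=2, Z=0, Y=1) weight 1/480
  … 54 more
Group by X:
  weight(X=0) = 5/48
  weight(X=1) = 7/96
  weight(X=2) = 7/48
Total weight = 5/48 + 7/96 + 7/48 = 31/96
P(X=0 | obs) = 5/48 / 31/96 = 10/31
P(X=1 | obs) = 7/96 / 31/96 = 7/31
P(X=2 | obs) = 7/48 / 31/96 = 14/31

P(X = 0 | obs) = 10/31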